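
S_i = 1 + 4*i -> [1, 5, 9, 13, 17]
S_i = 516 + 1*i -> [516, 517, 518, 519, 520]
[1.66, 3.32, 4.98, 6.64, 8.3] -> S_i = 1.66 + 1.66*i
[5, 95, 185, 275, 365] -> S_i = 5 + 90*i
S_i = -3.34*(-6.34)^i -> [-3.34, 21.18, -134.25, 851.17, -5396.39]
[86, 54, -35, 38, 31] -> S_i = Random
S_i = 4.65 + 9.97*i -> [4.65, 14.62, 24.59, 34.56, 44.53]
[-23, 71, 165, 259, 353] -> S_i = -23 + 94*i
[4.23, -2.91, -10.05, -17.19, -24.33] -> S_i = 4.23 + -7.14*i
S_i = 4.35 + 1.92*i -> [4.35, 6.27, 8.19, 10.11, 12.03]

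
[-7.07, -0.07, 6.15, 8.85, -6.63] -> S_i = Random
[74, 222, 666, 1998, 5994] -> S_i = 74*3^i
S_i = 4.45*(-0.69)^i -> [4.45, -3.07, 2.12, -1.46, 1.01]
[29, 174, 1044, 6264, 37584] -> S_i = 29*6^i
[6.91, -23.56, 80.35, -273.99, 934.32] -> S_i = 6.91*(-3.41)^i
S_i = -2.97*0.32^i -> [-2.97, -0.95, -0.3, -0.1, -0.03]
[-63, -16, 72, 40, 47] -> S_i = Random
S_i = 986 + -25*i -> [986, 961, 936, 911, 886]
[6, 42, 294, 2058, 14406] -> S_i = 6*7^i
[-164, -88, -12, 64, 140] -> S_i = -164 + 76*i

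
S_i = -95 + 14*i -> [-95, -81, -67, -53, -39]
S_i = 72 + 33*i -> [72, 105, 138, 171, 204]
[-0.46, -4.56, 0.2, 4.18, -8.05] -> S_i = Random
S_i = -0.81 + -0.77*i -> [-0.81, -1.58, -2.35, -3.12, -3.89]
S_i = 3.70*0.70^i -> [3.7, 2.59, 1.81, 1.27, 0.89]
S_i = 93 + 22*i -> [93, 115, 137, 159, 181]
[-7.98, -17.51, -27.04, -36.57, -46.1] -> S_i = -7.98 + -9.53*i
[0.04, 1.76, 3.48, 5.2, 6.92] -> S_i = 0.04 + 1.72*i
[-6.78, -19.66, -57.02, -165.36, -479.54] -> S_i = -6.78*2.90^i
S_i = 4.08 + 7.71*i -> [4.08, 11.79, 19.5, 27.21, 34.92]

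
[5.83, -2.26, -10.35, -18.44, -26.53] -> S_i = 5.83 + -8.09*i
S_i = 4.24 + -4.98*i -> [4.24, -0.74, -5.72, -10.7, -15.68]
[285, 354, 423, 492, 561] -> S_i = 285 + 69*i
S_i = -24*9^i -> [-24, -216, -1944, -17496, -157464]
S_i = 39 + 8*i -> [39, 47, 55, 63, 71]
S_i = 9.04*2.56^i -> [9.04, 23.14, 59.24, 151.67, 388.27]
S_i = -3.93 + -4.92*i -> [-3.93, -8.85, -13.77, -18.69, -23.61]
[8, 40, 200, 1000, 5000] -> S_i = 8*5^i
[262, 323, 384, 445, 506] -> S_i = 262 + 61*i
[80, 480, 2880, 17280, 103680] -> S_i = 80*6^i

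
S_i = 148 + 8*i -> [148, 156, 164, 172, 180]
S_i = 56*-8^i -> [56, -448, 3584, -28672, 229376]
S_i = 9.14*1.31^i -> [9.14, 11.97, 15.69, 20.55, 26.92]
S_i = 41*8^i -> [41, 328, 2624, 20992, 167936]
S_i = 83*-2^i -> [83, -166, 332, -664, 1328]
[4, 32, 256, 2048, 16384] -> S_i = 4*8^i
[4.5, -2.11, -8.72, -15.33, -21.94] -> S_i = 4.50 + -6.61*i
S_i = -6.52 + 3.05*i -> [-6.52, -3.47, -0.42, 2.63, 5.68]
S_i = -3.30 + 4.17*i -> [-3.3, 0.87, 5.04, 9.21, 13.38]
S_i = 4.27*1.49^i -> [4.27, 6.36, 9.48, 14.12, 21.05]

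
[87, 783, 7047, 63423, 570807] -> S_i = 87*9^i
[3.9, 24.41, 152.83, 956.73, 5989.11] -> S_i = 3.90*6.26^i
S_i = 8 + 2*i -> [8, 10, 12, 14, 16]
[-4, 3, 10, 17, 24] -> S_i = -4 + 7*i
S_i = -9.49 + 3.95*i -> [-9.49, -5.54, -1.59, 2.36, 6.31]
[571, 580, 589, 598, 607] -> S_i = 571 + 9*i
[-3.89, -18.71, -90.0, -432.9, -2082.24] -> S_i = -3.89*4.81^i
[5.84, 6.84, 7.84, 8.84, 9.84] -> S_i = 5.84 + 1.00*i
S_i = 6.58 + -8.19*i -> [6.58, -1.61, -9.8, -17.99, -26.18]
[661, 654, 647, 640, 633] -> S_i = 661 + -7*i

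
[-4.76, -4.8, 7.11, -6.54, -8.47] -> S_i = Random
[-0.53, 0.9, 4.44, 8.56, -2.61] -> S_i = Random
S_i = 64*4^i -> [64, 256, 1024, 4096, 16384]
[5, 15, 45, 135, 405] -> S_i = 5*3^i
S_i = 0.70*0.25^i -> [0.7, 0.18, 0.04, 0.01, 0.0]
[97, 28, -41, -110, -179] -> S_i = 97 + -69*i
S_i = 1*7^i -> [1, 7, 49, 343, 2401]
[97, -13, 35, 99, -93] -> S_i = Random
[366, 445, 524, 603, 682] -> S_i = 366 + 79*i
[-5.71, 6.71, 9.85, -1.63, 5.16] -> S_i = Random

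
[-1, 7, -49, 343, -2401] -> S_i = -1*-7^i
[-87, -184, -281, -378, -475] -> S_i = -87 + -97*i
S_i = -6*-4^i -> [-6, 24, -96, 384, -1536]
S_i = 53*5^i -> [53, 265, 1325, 6625, 33125]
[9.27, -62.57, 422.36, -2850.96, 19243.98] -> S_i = 9.27*(-6.75)^i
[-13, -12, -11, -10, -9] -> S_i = -13 + 1*i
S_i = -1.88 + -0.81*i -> [-1.88, -2.69, -3.5, -4.31, -5.12]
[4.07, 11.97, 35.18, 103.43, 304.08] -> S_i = 4.07*2.94^i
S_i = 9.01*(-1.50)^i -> [9.01, -13.52, 20.27, -30.41, 45.61]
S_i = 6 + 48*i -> [6, 54, 102, 150, 198]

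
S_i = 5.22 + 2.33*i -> [5.22, 7.55, 9.88, 12.21, 14.54]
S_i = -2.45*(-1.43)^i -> [-2.45, 3.5, -5.01, 7.16, -10.24]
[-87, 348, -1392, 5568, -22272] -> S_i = -87*-4^i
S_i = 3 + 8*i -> [3, 11, 19, 27, 35]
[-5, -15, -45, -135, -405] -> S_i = -5*3^i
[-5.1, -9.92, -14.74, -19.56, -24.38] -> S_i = -5.10 + -4.82*i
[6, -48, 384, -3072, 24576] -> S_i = 6*-8^i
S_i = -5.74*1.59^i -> [-5.74, -9.13, -14.51, -23.07, -36.69]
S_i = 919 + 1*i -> [919, 920, 921, 922, 923]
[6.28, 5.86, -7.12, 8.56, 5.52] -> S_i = Random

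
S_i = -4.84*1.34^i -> [-4.84, -6.49, -8.69, -11.65, -15.61]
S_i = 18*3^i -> [18, 54, 162, 486, 1458]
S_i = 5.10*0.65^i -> [5.1, 3.32, 2.15, 1.4, 0.91]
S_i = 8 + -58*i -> [8, -50, -108, -166, -224]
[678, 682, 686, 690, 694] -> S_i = 678 + 4*i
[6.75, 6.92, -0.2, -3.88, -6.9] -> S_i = Random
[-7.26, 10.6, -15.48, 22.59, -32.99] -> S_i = -7.26*(-1.46)^i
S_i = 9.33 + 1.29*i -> [9.33, 10.62, 11.91, 13.2, 14.49]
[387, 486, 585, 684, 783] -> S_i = 387 + 99*i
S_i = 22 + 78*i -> [22, 100, 178, 256, 334]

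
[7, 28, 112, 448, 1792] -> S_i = 7*4^i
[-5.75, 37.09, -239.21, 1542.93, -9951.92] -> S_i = -5.75*(-6.45)^i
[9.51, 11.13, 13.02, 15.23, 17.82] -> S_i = 9.51*1.17^i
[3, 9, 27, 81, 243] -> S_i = 3*3^i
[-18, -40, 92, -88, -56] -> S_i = Random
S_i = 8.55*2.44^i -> [8.55, 20.86, 50.9, 124.2, 303.06]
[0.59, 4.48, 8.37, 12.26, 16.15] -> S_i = 0.59 + 3.89*i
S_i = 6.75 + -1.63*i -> [6.75, 5.12, 3.49, 1.86, 0.23]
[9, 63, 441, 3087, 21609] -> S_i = 9*7^i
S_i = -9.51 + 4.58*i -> [-9.51, -4.93, -0.35, 4.23, 8.81]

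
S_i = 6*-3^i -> [6, -18, 54, -162, 486]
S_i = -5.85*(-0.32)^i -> [-5.85, 1.87, -0.6, 0.19, -0.06]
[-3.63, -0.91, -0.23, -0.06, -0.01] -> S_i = -3.63*0.25^i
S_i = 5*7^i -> [5, 35, 245, 1715, 12005]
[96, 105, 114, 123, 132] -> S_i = 96 + 9*i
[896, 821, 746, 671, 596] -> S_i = 896 + -75*i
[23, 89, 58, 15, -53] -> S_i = Random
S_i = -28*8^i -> [-28, -224, -1792, -14336, -114688]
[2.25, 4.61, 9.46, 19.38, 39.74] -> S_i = 2.25*2.05^i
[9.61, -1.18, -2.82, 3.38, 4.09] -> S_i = Random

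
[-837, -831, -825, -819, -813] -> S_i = -837 + 6*i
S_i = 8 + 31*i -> [8, 39, 70, 101, 132]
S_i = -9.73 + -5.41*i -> [-9.73, -15.14, -20.55, -25.96, -31.37]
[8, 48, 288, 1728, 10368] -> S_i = 8*6^i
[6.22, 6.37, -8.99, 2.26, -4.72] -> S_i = Random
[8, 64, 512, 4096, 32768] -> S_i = 8*8^i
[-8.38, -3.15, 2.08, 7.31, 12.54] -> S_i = -8.38 + 5.23*i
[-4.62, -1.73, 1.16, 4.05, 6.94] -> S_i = -4.62 + 2.89*i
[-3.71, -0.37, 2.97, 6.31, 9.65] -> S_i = -3.71 + 3.34*i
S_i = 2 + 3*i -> [2, 5, 8, 11, 14]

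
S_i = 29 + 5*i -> [29, 34, 39, 44, 49]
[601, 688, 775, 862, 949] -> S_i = 601 + 87*i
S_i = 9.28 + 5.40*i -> [9.28, 14.68, 20.08, 25.48, 30.88]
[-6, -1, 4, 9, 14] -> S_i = -6 + 5*i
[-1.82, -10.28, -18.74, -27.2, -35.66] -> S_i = -1.82 + -8.46*i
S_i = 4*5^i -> [4, 20, 100, 500, 2500]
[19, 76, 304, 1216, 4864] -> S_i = 19*4^i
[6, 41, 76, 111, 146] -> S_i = 6 + 35*i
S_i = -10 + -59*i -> [-10, -69, -128, -187, -246]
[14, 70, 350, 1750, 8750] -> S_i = 14*5^i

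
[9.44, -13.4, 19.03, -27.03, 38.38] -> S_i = 9.44*(-1.42)^i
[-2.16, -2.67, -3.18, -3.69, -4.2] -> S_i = -2.16 + -0.51*i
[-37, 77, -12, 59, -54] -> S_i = Random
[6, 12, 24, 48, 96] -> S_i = 6*2^i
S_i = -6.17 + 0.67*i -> [-6.17, -5.5, -4.83, -4.16, -3.49]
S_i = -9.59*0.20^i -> [-9.59, -1.92, -0.38, -0.08, -0.02]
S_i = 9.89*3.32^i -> [9.89, 32.83, 109.01, 361.92, 1201.57]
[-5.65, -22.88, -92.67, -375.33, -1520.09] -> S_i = -5.65*4.05^i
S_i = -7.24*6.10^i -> [-7.24, -44.16, -269.4, -1643.34, -10024.39]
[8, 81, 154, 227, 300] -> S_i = 8 + 73*i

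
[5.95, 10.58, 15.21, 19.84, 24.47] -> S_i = 5.95 + 4.63*i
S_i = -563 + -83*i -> [-563, -646, -729, -812, -895]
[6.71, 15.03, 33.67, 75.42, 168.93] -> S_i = 6.71*2.24^i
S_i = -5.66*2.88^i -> [-5.66, -16.3, -46.95, -135.21, -389.39]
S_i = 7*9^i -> [7, 63, 567, 5103, 45927]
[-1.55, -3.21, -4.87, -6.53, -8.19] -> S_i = -1.55 + -1.66*i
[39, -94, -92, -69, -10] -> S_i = Random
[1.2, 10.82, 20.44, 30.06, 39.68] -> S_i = 1.20 + 9.62*i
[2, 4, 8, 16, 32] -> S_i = 2*2^i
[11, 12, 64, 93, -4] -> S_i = Random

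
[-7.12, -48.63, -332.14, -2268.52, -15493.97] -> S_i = -7.12*6.83^i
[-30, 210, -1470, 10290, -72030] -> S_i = -30*-7^i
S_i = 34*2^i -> [34, 68, 136, 272, 544]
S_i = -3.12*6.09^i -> [-3.12, -19.0, -115.71, -704.7, -4291.64]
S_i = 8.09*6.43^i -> [8.09, 52.02, 334.48, 2150.71, 13829.05]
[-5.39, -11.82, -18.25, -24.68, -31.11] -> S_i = -5.39 + -6.43*i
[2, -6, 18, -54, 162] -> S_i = 2*-3^i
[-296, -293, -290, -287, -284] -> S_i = -296 + 3*i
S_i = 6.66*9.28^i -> [6.66, 61.8, 573.55, 5322.53, 49393.08]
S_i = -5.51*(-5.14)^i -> [-5.51, 28.32, -145.57, 748.24, -3845.95]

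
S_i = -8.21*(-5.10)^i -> [-8.21, 41.87, -213.54, 1089.06, -5554.23]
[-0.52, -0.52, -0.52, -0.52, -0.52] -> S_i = -0.52*1.00^i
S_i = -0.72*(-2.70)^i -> [-0.72, 1.94, -5.25, 14.17, -38.26]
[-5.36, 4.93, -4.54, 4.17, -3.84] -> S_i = -5.36*(-0.92)^i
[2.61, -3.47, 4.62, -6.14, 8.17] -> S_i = 2.61*(-1.33)^i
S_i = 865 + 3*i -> [865, 868, 871, 874, 877]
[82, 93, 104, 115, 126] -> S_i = 82 + 11*i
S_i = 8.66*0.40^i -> [8.66, 3.46, 1.39, 0.55, 0.22]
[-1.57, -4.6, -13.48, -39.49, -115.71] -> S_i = -1.57*2.93^i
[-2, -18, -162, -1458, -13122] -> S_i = -2*9^i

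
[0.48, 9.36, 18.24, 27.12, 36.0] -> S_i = 0.48 + 8.88*i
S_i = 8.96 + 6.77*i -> [8.96, 15.73, 22.5, 29.27, 36.04]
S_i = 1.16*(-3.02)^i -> [1.16, -3.5, 10.58, -31.95, 96.49]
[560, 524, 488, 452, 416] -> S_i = 560 + -36*i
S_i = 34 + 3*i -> [34, 37, 40, 43, 46]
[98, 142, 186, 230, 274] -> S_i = 98 + 44*i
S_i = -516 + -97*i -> [-516, -613, -710, -807, -904]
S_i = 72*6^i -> [72, 432, 2592, 15552, 93312]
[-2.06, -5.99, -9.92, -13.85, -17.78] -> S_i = -2.06 + -3.93*i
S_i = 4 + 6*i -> [4, 10, 16, 22, 28]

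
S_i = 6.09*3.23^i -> [6.09, 19.67, 63.54, 205.22, 662.87]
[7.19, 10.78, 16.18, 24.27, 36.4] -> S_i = 7.19*1.50^i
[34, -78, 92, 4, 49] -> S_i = Random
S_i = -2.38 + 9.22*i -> [-2.38, 6.84, 16.06, 25.28, 34.5]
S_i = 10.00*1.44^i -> [10.0, 14.4, 20.74, 29.86, 43.0]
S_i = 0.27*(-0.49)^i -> [0.27, -0.13, 0.06, -0.03, 0.02]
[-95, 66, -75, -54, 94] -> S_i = Random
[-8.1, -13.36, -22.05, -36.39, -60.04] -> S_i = -8.10*1.65^i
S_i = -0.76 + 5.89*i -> [-0.76, 5.13, 11.02, 16.91, 22.8]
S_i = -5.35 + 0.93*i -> [-5.35, -4.42, -3.49, -2.56, -1.63]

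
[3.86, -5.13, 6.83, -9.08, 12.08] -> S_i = 3.86*(-1.33)^i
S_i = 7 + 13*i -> [7, 20, 33, 46, 59]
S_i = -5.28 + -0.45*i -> [-5.28, -5.73, -6.18, -6.63, -7.08]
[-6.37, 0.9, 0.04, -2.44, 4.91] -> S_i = Random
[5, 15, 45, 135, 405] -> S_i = 5*3^i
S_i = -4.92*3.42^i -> [-4.92, -16.83, -57.55, -196.81, -673.08]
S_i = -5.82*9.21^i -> [-5.82, -53.6, -493.68, -4546.76, -41875.64]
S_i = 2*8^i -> [2, 16, 128, 1024, 8192]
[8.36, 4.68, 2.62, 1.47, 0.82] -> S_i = 8.36*0.56^i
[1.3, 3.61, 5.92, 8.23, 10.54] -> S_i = 1.30 + 2.31*i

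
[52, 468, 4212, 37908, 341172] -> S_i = 52*9^i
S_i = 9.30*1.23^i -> [9.3, 11.44, 14.07, 17.31, 21.29]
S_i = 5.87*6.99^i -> [5.87, 41.03, 286.81, 2004.79, 14013.51]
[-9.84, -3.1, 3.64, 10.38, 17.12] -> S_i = -9.84 + 6.74*i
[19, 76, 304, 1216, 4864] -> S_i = 19*4^i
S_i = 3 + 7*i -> [3, 10, 17, 24, 31]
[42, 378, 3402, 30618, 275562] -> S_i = 42*9^i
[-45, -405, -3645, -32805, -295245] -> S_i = -45*9^i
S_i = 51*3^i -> [51, 153, 459, 1377, 4131]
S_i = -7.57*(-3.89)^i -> [-7.57, 29.45, -114.55, 445.6, -1733.38]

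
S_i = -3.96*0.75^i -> [-3.96, -2.97, -2.23, -1.67, -1.25]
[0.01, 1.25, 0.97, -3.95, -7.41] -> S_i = Random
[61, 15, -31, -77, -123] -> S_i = 61 + -46*i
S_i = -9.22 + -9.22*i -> [-9.22, -18.44, -27.66, -36.88, -46.1]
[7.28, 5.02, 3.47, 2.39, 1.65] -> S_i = 7.28*0.69^i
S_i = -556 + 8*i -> [-556, -548, -540, -532, -524]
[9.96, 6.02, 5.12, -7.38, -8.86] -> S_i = Random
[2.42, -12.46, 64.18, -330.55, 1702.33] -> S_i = 2.42*(-5.15)^i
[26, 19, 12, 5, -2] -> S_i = 26 + -7*i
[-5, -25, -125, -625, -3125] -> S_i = -5*5^i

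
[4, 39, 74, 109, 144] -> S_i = 4 + 35*i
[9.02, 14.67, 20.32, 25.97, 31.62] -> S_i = 9.02 + 5.65*i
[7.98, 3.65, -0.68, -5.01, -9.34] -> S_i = 7.98 + -4.33*i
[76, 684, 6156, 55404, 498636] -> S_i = 76*9^i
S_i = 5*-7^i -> [5, -35, 245, -1715, 12005]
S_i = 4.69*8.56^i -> [4.69, 40.15, 343.65, 2941.67, 25180.71]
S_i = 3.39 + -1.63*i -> [3.39, 1.76, 0.13, -1.5, -3.13]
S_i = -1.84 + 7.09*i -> [-1.84, 5.25, 12.34, 19.43, 26.52]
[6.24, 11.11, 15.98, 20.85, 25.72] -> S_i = 6.24 + 4.87*i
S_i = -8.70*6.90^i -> [-8.7, -60.03, -414.21, -2858.03, -19720.4]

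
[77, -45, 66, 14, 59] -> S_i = Random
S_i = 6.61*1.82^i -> [6.61, 12.03, 21.89, 39.85, 72.52]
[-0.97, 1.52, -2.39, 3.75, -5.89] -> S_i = -0.97*(-1.57)^i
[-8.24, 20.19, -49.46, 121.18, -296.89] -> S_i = -8.24*(-2.45)^i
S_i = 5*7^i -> [5, 35, 245, 1715, 12005]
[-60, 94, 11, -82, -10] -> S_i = Random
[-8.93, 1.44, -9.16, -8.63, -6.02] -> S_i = Random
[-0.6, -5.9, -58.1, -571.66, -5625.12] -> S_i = -0.60*9.84^i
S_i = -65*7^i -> [-65, -455, -3185, -22295, -156065]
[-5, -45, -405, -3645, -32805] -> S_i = -5*9^i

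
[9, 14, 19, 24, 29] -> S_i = 9 + 5*i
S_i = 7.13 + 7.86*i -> [7.13, 14.99, 22.85, 30.71, 38.57]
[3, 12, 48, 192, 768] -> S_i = 3*4^i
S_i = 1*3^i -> [1, 3, 9, 27, 81]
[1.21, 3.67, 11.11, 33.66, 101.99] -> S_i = 1.21*3.03^i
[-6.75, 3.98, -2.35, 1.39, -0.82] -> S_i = -6.75*(-0.59)^i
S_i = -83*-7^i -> [-83, 581, -4067, 28469, -199283]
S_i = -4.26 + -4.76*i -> [-4.26, -9.02, -13.78, -18.54, -23.3]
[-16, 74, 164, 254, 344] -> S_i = -16 + 90*i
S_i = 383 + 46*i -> [383, 429, 475, 521, 567]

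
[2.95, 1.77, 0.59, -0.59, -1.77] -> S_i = 2.95 + -1.18*i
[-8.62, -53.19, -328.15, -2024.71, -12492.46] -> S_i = -8.62*6.17^i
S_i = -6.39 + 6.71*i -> [-6.39, 0.32, 7.03, 13.74, 20.45]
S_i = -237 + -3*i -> [-237, -240, -243, -246, -249]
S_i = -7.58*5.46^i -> [-7.58, -41.39, -225.97, -1233.81, -6736.58]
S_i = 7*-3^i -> [7, -21, 63, -189, 567]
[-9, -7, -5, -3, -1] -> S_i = -9 + 2*i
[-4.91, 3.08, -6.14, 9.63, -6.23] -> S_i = Random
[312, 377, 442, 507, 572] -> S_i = 312 + 65*i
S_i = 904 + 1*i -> [904, 905, 906, 907, 908]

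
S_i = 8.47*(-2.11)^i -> [8.47, -17.87, 37.71, -79.57, 167.89]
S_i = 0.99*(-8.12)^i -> [0.99, -8.04, 65.28, -530.03, 4303.87]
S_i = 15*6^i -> [15, 90, 540, 3240, 19440]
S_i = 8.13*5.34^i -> [8.13, 43.41, 231.83, 1237.98, 6610.82]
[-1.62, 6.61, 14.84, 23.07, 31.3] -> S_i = -1.62 + 8.23*i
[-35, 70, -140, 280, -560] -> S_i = -35*-2^i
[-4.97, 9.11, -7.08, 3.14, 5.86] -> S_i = Random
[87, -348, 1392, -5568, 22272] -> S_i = 87*-4^i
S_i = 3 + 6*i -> [3, 9, 15, 21, 27]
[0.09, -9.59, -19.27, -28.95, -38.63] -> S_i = 0.09 + -9.68*i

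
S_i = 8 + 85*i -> [8, 93, 178, 263, 348]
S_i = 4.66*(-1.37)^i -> [4.66, -6.38, 8.75, -11.98, 16.42]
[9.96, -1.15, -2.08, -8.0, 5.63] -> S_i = Random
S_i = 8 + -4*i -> [8, 4, 0, -4, -8]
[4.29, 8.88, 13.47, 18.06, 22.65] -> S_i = 4.29 + 4.59*i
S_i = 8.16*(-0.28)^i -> [8.16, -2.28, 0.64, -0.18, 0.05]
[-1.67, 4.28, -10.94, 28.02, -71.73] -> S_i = -1.67*(-2.56)^i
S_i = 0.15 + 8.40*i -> [0.15, 8.55, 16.95, 25.35, 33.75]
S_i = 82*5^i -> [82, 410, 2050, 10250, 51250]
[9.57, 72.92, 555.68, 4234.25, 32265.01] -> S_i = 9.57*7.62^i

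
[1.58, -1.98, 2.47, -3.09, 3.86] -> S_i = 1.58*(-1.25)^i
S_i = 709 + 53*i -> [709, 762, 815, 868, 921]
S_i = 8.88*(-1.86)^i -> [8.88, -16.52, 30.72, -57.14, 106.28]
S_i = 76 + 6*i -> [76, 82, 88, 94, 100]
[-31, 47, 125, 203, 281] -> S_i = -31 + 78*i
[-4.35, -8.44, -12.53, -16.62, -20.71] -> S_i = -4.35 + -4.09*i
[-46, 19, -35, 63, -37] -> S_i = Random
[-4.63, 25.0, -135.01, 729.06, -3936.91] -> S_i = -4.63*(-5.40)^i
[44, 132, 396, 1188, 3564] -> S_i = 44*3^i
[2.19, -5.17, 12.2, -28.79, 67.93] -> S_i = 2.19*(-2.36)^i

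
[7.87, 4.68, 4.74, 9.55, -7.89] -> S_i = Random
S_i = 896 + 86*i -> [896, 982, 1068, 1154, 1240]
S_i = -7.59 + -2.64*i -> [-7.59, -10.23, -12.87, -15.51, -18.15]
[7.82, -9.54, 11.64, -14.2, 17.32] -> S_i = 7.82*(-1.22)^i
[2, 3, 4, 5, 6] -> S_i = 2 + 1*i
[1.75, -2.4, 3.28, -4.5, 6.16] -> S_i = 1.75*(-1.37)^i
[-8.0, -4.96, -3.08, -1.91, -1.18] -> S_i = -8.00*0.62^i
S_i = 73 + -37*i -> [73, 36, -1, -38, -75]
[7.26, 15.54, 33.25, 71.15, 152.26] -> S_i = 7.26*2.14^i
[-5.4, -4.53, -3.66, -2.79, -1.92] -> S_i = -5.40 + 0.87*i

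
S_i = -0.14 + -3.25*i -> [-0.14, -3.39, -6.64, -9.89, -13.14]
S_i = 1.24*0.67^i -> [1.24, 0.83, 0.56, 0.37, 0.25]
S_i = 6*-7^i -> [6, -42, 294, -2058, 14406]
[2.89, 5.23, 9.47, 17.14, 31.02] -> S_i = 2.89*1.81^i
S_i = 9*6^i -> [9, 54, 324, 1944, 11664]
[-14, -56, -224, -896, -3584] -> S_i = -14*4^i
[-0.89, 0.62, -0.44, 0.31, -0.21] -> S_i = -0.89*(-0.70)^i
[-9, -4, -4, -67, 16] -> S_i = Random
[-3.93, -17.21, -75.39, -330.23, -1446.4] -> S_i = -3.93*4.38^i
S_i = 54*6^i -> [54, 324, 1944, 11664, 69984]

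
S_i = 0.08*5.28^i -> [0.08, 0.42, 2.23, 11.78, 62.18]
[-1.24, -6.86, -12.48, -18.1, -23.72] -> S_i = -1.24 + -5.62*i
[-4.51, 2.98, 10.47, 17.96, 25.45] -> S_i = -4.51 + 7.49*i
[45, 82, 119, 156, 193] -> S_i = 45 + 37*i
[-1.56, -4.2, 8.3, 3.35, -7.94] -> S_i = Random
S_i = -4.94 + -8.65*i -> [-4.94, -13.59, -22.24, -30.89, -39.54]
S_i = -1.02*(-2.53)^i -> [-1.02, 2.58, -6.53, 16.52, -41.79]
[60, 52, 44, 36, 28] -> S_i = 60 + -8*i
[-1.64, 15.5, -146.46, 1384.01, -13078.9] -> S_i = -1.64*(-9.45)^i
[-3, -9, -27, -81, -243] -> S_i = -3*3^i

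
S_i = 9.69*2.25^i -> [9.69, 21.8, 49.06, 110.38, 248.34]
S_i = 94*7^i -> [94, 658, 4606, 32242, 225694]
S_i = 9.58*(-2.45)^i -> [9.58, -23.47, 57.5, -140.88, 345.17]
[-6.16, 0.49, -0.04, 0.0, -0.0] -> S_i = -6.16*(-0.08)^i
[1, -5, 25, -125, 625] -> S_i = 1*-5^i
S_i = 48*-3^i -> [48, -144, 432, -1296, 3888]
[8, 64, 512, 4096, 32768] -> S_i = 8*8^i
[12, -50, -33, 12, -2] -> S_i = Random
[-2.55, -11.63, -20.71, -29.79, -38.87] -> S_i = -2.55 + -9.08*i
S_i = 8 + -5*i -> [8, 3, -2, -7, -12]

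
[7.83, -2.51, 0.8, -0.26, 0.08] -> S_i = 7.83*(-0.32)^i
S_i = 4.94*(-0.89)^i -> [4.94, -4.4, 3.91, -3.48, 3.1]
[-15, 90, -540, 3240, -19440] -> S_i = -15*-6^i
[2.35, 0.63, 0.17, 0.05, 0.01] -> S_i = 2.35*0.27^i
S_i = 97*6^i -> [97, 582, 3492, 20952, 125712]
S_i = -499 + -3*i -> [-499, -502, -505, -508, -511]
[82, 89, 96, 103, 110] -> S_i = 82 + 7*i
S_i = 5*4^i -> [5, 20, 80, 320, 1280]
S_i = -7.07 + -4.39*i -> [-7.07, -11.46, -15.85, -20.24, -24.63]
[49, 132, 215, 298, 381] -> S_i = 49 + 83*i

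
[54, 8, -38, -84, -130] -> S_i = 54 + -46*i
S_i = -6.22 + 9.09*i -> [-6.22, 2.87, 11.96, 21.05, 30.14]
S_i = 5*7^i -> [5, 35, 245, 1715, 12005]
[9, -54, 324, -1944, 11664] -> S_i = 9*-6^i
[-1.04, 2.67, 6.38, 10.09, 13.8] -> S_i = -1.04 + 3.71*i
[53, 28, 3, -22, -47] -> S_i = 53 + -25*i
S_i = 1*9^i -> [1, 9, 81, 729, 6561]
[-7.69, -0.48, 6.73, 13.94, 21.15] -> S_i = -7.69 + 7.21*i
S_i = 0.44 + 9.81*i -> [0.44, 10.25, 20.06, 29.87, 39.68]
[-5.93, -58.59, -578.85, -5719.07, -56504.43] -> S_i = -5.93*9.88^i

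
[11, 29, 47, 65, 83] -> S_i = 11 + 18*i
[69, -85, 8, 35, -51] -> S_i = Random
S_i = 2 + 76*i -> [2, 78, 154, 230, 306]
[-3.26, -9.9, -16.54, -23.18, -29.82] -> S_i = -3.26 + -6.64*i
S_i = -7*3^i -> [-7, -21, -63, -189, -567]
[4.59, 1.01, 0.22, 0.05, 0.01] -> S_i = 4.59*0.22^i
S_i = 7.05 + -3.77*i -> [7.05, 3.28, -0.49, -4.26, -8.03]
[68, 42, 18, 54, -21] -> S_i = Random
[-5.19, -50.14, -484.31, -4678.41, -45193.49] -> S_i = -5.19*9.66^i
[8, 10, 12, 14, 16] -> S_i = 8 + 2*i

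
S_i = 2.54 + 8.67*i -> [2.54, 11.21, 19.88, 28.55, 37.22]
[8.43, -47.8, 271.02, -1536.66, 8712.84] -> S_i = 8.43*(-5.67)^i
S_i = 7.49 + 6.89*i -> [7.49, 14.38, 21.27, 28.16, 35.05]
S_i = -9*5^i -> [-9, -45, -225, -1125, -5625]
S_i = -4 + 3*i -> [-4, -1, 2, 5, 8]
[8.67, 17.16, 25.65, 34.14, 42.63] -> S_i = 8.67 + 8.49*i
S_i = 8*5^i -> [8, 40, 200, 1000, 5000]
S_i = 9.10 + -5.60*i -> [9.1, 3.5, -2.1, -7.7, -13.3]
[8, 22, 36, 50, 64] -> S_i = 8 + 14*i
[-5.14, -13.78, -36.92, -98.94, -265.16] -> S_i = -5.14*2.68^i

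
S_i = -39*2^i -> [-39, -78, -156, -312, -624]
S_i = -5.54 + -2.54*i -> [-5.54, -8.08, -10.62, -13.16, -15.7]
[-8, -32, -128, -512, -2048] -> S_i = -8*4^i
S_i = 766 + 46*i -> [766, 812, 858, 904, 950]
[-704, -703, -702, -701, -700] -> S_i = -704 + 1*i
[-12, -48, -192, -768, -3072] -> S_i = -12*4^i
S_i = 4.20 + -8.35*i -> [4.2, -4.15, -12.5, -20.85, -29.2]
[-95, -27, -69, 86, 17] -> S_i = Random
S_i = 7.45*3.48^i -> [7.45, 25.93, 90.22, 313.97, 1092.63]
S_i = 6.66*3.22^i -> [6.66, 21.45, 69.05, 222.35, 715.97]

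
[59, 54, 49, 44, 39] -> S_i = 59 + -5*i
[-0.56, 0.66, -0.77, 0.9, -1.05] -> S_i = -0.56*(-1.17)^i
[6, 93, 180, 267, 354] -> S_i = 6 + 87*i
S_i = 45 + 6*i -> [45, 51, 57, 63, 69]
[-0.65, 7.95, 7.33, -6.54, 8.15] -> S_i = Random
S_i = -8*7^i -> [-8, -56, -392, -2744, -19208]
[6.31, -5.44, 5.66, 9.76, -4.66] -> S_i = Random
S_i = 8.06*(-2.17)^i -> [8.06, -17.49, 37.95, -82.36, 178.72]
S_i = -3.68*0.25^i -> [-3.68, -0.92, -0.23, -0.06, -0.01]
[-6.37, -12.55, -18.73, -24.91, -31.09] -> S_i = -6.37 + -6.18*i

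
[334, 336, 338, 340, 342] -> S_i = 334 + 2*i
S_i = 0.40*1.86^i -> [0.4, 0.74, 1.38, 2.57, 4.79]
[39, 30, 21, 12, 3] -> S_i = 39 + -9*i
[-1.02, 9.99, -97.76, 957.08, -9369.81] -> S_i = -1.02*(-9.79)^i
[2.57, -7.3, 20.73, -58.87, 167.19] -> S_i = 2.57*(-2.84)^i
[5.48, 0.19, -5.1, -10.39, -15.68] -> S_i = 5.48 + -5.29*i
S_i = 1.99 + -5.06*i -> [1.99, -3.07, -8.13, -13.19, -18.25]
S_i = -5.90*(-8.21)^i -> [-5.9, 48.44, -397.68, 3264.99, -26805.54]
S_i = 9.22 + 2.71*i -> [9.22, 11.93, 14.64, 17.35, 20.06]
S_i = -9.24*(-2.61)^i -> [-9.24, 24.12, -62.94, 164.28, -428.78]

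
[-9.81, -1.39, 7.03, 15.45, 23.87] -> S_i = -9.81 + 8.42*i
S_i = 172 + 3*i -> [172, 175, 178, 181, 184]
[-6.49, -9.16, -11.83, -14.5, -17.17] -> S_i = -6.49 + -2.67*i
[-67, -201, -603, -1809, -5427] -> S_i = -67*3^i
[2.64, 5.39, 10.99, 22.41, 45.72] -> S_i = 2.64*2.04^i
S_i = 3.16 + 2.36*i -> [3.16, 5.52, 7.88, 10.24, 12.6]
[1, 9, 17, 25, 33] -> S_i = 1 + 8*i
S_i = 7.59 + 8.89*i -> [7.59, 16.48, 25.37, 34.26, 43.15]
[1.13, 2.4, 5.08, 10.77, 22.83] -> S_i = 1.13*2.12^i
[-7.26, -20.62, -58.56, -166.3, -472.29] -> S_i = -7.26*2.84^i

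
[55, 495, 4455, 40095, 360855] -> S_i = 55*9^i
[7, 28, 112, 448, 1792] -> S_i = 7*4^i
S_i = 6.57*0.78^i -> [6.57, 5.12, 4.0, 3.12, 2.43]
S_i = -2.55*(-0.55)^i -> [-2.55, 1.4, -0.77, 0.42, -0.23]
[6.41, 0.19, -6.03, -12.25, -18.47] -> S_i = 6.41 + -6.22*i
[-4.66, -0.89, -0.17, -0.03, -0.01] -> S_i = -4.66*0.19^i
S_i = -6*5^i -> [-6, -30, -150, -750, -3750]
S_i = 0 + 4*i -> [0, 4, 8, 12, 16]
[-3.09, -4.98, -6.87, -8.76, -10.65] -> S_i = -3.09 + -1.89*i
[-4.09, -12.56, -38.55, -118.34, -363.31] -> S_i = -4.09*3.07^i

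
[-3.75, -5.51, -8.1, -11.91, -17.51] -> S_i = -3.75*1.47^i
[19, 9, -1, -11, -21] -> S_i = 19 + -10*i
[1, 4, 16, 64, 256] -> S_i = 1*4^i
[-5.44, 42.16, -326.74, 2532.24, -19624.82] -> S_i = -5.44*(-7.75)^i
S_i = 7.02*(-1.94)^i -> [7.02, -13.62, 26.42, -51.26, 99.44]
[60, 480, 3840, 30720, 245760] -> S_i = 60*8^i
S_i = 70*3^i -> [70, 210, 630, 1890, 5670]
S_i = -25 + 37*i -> [-25, 12, 49, 86, 123]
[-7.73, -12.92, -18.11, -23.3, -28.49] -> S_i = -7.73 + -5.19*i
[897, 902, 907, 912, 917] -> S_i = 897 + 5*i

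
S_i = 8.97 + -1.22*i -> [8.97, 7.75, 6.53, 5.31, 4.09]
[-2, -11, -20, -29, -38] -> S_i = -2 + -9*i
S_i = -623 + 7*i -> [-623, -616, -609, -602, -595]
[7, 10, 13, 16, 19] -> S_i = 7 + 3*i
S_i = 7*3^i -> [7, 21, 63, 189, 567]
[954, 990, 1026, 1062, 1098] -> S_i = 954 + 36*i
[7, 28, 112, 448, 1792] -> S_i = 7*4^i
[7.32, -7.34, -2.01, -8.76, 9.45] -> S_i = Random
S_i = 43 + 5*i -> [43, 48, 53, 58, 63]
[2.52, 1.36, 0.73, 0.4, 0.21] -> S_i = 2.52*0.54^i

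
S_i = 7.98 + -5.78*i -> [7.98, 2.2, -3.58, -9.36, -15.14]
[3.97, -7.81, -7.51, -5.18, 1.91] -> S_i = Random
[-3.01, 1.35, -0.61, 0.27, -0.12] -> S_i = -3.01*(-0.45)^i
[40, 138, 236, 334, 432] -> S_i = 40 + 98*i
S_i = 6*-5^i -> [6, -30, 150, -750, 3750]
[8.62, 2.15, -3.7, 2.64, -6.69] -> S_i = Random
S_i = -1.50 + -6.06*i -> [-1.5, -7.56, -13.62, -19.68, -25.74]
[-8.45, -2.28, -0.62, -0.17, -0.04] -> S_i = -8.45*0.27^i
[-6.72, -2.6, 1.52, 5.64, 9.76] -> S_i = -6.72 + 4.12*i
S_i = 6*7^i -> [6, 42, 294, 2058, 14406]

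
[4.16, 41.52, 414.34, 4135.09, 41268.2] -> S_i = 4.16*9.98^i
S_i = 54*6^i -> [54, 324, 1944, 11664, 69984]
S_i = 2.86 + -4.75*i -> [2.86, -1.89, -6.64, -11.39, -16.14]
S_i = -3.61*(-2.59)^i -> [-3.61, 9.35, -24.22, 62.72, -162.44]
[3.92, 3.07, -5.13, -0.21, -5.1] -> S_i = Random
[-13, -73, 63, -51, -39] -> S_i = Random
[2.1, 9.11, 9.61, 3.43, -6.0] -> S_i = Random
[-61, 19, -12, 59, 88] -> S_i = Random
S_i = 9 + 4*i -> [9, 13, 17, 21, 25]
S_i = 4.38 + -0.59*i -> [4.38, 3.79, 3.2, 2.61, 2.02]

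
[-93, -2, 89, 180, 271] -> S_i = -93 + 91*i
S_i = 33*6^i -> [33, 198, 1188, 7128, 42768]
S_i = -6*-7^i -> [-6, 42, -294, 2058, -14406]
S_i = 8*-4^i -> [8, -32, 128, -512, 2048]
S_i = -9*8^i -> [-9, -72, -576, -4608, -36864]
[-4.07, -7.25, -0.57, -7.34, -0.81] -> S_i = Random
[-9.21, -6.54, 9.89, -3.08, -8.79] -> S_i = Random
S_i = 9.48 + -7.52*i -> [9.48, 1.96, -5.56, -13.08, -20.6]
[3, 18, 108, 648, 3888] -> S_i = 3*6^i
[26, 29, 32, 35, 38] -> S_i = 26 + 3*i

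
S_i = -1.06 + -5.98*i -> [-1.06, -7.04, -13.02, -19.0, -24.98]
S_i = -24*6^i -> [-24, -144, -864, -5184, -31104]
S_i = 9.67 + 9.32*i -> [9.67, 18.99, 28.31, 37.63, 46.95]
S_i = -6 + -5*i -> [-6, -11, -16, -21, -26]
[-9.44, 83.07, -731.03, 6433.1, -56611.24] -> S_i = -9.44*(-8.80)^i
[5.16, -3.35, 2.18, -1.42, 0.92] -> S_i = 5.16*(-0.65)^i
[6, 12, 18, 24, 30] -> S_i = 6 + 6*i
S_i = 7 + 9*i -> [7, 16, 25, 34, 43]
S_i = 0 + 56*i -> [0, 56, 112, 168, 224]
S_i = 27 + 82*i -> [27, 109, 191, 273, 355]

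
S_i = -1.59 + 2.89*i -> [-1.59, 1.3, 4.19, 7.08, 9.97]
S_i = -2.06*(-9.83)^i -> [-2.06, 20.25, -199.06, 1956.72, -19234.52]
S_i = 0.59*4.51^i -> [0.59, 2.66, 12.0, 54.12, 244.09]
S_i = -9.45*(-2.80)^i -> [-9.45, 26.46, -74.09, 207.45, -580.85]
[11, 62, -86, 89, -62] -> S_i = Random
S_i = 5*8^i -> [5, 40, 320, 2560, 20480]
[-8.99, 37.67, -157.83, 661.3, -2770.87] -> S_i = -8.99*(-4.19)^i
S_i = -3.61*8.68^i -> [-3.61, -31.33, -271.99, -2360.84, -20492.08]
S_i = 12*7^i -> [12, 84, 588, 4116, 28812]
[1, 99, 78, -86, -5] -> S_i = Random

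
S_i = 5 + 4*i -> [5, 9, 13, 17, 21]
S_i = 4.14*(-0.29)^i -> [4.14, -1.2, 0.35, -0.1, 0.03]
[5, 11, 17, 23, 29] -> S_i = 5 + 6*i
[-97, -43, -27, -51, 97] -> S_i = Random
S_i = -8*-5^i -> [-8, 40, -200, 1000, -5000]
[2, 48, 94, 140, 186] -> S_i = 2 + 46*i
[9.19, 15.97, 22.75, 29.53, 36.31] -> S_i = 9.19 + 6.78*i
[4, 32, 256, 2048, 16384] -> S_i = 4*8^i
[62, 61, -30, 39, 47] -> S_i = Random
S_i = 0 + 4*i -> [0, 4, 8, 12, 16]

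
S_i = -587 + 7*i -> [-587, -580, -573, -566, -559]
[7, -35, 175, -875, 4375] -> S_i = 7*-5^i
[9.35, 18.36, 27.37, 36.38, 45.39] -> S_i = 9.35 + 9.01*i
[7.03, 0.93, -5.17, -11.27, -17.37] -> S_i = 7.03 + -6.10*i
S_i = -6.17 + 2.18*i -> [-6.17, -3.99, -1.81, 0.37, 2.55]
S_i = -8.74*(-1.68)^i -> [-8.74, 14.68, -24.67, 41.44, -69.62]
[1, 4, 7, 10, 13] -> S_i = 1 + 3*i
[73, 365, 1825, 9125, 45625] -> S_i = 73*5^i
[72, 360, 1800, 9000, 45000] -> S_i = 72*5^i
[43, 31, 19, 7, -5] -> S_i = 43 + -12*i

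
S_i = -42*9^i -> [-42, -378, -3402, -30618, -275562]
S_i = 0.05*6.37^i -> [0.05, 0.32, 2.03, 12.92, 82.32]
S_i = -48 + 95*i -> [-48, 47, 142, 237, 332]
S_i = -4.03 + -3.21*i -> [-4.03, -7.24, -10.45, -13.66, -16.87]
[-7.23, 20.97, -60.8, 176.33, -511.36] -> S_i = -7.23*(-2.90)^i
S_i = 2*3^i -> [2, 6, 18, 54, 162]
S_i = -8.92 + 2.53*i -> [-8.92, -6.39, -3.86, -1.33, 1.2]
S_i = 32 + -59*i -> [32, -27, -86, -145, -204]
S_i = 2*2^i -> [2, 4, 8, 16, 32]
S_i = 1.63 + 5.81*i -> [1.63, 7.44, 13.25, 19.06, 24.87]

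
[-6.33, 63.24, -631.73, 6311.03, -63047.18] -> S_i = -6.33*(-9.99)^i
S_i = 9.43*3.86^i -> [9.43, 36.4, 140.5, 542.34, 2093.44]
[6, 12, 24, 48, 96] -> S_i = 6*2^i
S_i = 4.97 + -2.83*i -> [4.97, 2.14, -0.69, -3.52, -6.35]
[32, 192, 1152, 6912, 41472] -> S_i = 32*6^i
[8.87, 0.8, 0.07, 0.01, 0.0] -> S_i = 8.87*0.09^i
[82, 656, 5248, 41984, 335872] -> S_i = 82*8^i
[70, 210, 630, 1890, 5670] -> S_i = 70*3^i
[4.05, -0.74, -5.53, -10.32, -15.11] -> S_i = 4.05 + -4.79*i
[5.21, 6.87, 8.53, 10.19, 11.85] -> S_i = 5.21 + 1.66*i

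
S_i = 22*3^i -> [22, 66, 198, 594, 1782]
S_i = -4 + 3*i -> [-4, -1, 2, 5, 8]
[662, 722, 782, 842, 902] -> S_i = 662 + 60*i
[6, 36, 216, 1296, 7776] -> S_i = 6*6^i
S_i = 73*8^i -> [73, 584, 4672, 37376, 299008]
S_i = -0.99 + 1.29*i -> [-0.99, 0.3, 1.59, 2.88, 4.17]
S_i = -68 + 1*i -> [-68, -67, -66, -65, -64]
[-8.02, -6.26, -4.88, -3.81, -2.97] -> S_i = -8.02*0.78^i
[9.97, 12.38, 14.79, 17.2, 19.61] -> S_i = 9.97 + 2.41*i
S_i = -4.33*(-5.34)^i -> [-4.33, 23.12, -123.47, 659.34, -3520.89]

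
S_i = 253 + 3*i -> [253, 256, 259, 262, 265]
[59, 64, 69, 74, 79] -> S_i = 59 + 5*i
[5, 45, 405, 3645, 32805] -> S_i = 5*9^i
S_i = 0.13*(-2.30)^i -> [0.13, -0.3, 0.69, -1.58, 3.64]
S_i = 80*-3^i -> [80, -240, 720, -2160, 6480]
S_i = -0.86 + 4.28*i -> [-0.86, 3.42, 7.7, 11.98, 16.26]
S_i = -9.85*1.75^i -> [-9.85, -17.24, -30.17, -52.79, -92.38]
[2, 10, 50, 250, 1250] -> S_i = 2*5^i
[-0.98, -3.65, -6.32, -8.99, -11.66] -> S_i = -0.98 + -2.67*i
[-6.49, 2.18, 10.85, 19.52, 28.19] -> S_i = -6.49 + 8.67*i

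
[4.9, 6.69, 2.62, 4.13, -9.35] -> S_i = Random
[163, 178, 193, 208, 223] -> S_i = 163 + 15*i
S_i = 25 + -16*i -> [25, 9, -7, -23, -39]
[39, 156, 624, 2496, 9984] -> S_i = 39*4^i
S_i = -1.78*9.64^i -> [-1.78, -17.16, -165.41, -1594.6, -15371.92]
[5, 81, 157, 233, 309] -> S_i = 5 + 76*i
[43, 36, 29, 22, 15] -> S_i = 43 + -7*i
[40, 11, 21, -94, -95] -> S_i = Random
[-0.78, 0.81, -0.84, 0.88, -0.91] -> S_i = -0.78*(-1.04)^i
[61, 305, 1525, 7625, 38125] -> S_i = 61*5^i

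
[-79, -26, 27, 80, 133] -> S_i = -79 + 53*i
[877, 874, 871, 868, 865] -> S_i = 877 + -3*i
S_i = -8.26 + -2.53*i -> [-8.26, -10.79, -13.32, -15.85, -18.38]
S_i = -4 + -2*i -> [-4, -6, -8, -10, -12]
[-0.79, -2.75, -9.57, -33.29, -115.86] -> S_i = -0.79*3.48^i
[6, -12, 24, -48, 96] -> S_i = 6*-2^i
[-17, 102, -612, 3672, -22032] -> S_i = -17*-6^i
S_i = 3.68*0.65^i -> [3.68, 2.39, 1.55, 1.01, 0.66]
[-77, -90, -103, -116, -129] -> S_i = -77 + -13*i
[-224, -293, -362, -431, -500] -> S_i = -224 + -69*i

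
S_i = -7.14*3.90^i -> [-7.14, -27.85, -108.6, -423.54, -1651.8]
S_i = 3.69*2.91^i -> [3.69, 10.74, 31.25, 90.93, 264.61]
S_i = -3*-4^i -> [-3, 12, -48, 192, -768]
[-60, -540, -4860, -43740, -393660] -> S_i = -60*9^i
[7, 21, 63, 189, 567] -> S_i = 7*3^i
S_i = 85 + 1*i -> [85, 86, 87, 88, 89]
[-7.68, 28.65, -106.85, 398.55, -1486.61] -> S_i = -7.68*(-3.73)^i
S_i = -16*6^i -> [-16, -96, -576, -3456, -20736]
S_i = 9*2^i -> [9, 18, 36, 72, 144]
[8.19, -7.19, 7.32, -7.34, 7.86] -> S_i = Random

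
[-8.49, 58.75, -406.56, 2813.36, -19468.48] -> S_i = -8.49*(-6.92)^i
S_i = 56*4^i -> [56, 224, 896, 3584, 14336]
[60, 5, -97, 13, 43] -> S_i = Random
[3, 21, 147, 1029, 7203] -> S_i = 3*7^i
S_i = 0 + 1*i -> [0, 1, 2, 3, 4]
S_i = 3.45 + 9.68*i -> [3.45, 13.13, 22.81, 32.49, 42.17]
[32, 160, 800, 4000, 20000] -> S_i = 32*5^i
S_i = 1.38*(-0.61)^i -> [1.38, -0.84, 0.51, -0.31, 0.19]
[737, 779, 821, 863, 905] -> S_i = 737 + 42*i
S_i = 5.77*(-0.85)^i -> [5.77, -4.9, 4.17, -3.54, 3.01]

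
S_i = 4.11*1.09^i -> [4.11, 4.48, 4.88, 5.32, 5.8]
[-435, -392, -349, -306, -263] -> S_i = -435 + 43*i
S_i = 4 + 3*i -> [4, 7, 10, 13, 16]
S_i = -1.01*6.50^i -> [-1.01, -6.56, -42.67, -277.37, -1802.91]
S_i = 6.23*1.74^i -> [6.23, 10.84, 18.86, 32.82, 57.11]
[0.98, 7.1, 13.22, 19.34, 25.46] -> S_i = 0.98 + 6.12*i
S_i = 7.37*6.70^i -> [7.37, 49.38, 330.84, 2216.62, 14851.38]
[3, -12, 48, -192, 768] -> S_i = 3*-4^i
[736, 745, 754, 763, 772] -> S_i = 736 + 9*i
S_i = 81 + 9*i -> [81, 90, 99, 108, 117]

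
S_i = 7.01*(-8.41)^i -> [7.01, -58.95, 495.8, -4169.71, 35067.27]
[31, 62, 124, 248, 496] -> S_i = 31*2^i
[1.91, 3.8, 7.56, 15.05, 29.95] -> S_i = 1.91*1.99^i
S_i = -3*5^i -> [-3, -15, -75, -375, -1875]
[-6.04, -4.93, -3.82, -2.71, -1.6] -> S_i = -6.04 + 1.11*i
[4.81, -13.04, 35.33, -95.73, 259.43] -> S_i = 4.81*(-2.71)^i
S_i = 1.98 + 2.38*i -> [1.98, 4.36, 6.74, 9.12, 11.5]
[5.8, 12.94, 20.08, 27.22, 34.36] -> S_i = 5.80 + 7.14*i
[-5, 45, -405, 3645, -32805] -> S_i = -5*-9^i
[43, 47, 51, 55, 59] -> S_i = 43 + 4*i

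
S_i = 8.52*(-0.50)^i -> [8.52, -4.26, 2.13, -1.06, 0.53]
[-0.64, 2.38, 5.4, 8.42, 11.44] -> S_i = -0.64 + 3.02*i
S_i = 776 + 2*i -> [776, 778, 780, 782, 784]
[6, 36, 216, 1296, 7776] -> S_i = 6*6^i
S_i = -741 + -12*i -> [-741, -753, -765, -777, -789]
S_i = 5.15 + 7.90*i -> [5.15, 13.05, 20.95, 28.85, 36.75]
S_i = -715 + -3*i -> [-715, -718, -721, -724, -727]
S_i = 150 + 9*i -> [150, 159, 168, 177, 186]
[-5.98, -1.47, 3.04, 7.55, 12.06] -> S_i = -5.98 + 4.51*i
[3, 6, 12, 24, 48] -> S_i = 3*2^i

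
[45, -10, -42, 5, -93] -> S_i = Random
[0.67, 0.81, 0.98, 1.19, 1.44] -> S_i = 0.67*1.21^i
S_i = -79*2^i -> [-79, -158, -316, -632, -1264]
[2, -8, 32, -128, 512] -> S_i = 2*-4^i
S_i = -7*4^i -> [-7, -28, -112, -448, -1792]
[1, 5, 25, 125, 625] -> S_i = 1*5^i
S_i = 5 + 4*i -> [5, 9, 13, 17, 21]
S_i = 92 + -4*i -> [92, 88, 84, 80, 76]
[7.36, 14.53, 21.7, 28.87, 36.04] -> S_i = 7.36 + 7.17*i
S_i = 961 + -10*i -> [961, 951, 941, 931, 921]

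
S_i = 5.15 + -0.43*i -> [5.15, 4.72, 4.29, 3.86, 3.43]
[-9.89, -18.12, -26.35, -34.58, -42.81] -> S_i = -9.89 + -8.23*i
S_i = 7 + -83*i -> [7, -76, -159, -242, -325]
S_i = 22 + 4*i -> [22, 26, 30, 34, 38]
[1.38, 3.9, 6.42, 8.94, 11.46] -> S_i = 1.38 + 2.52*i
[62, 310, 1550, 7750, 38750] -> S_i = 62*5^i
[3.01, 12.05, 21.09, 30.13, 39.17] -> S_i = 3.01 + 9.04*i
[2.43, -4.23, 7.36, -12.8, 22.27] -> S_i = 2.43*(-1.74)^i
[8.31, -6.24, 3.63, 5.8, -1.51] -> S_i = Random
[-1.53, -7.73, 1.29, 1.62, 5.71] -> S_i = Random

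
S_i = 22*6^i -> [22, 132, 792, 4752, 28512]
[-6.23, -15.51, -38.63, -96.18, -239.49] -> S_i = -6.23*2.49^i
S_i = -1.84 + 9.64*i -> [-1.84, 7.8, 17.44, 27.08, 36.72]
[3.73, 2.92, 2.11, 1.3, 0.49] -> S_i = 3.73 + -0.81*i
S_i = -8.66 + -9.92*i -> [-8.66, -18.58, -28.5, -38.42, -48.34]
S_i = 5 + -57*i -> [5, -52, -109, -166, -223]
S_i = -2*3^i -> [-2, -6, -18, -54, -162]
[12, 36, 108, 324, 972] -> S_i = 12*3^i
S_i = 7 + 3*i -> [7, 10, 13, 16, 19]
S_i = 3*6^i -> [3, 18, 108, 648, 3888]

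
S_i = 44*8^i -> [44, 352, 2816, 22528, 180224]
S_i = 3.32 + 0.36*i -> [3.32, 3.68, 4.04, 4.4, 4.76]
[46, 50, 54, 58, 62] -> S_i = 46 + 4*i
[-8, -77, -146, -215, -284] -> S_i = -8 + -69*i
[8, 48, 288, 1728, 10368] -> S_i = 8*6^i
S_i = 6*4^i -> [6, 24, 96, 384, 1536]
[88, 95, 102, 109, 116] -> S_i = 88 + 7*i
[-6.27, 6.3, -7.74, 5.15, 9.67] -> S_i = Random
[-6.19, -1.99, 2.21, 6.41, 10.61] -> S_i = -6.19 + 4.20*i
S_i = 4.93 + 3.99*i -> [4.93, 8.92, 12.91, 16.9, 20.89]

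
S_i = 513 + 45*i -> [513, 558, 603, 648, 693]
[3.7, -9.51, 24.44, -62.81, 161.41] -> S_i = 3.70*(-2.57)^i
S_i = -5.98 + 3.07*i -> [-5.98, -2.91, 0.16, 3.23, 6.3]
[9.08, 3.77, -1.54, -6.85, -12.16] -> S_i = 9.08 + -5.31*i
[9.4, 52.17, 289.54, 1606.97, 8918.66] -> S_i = 9.40*5.55^i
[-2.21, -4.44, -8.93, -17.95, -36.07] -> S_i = -2.21*2.01^i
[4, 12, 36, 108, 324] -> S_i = 4*3^i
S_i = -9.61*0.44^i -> [-9.61, -4.23, -1.86, -0.82, -0.36]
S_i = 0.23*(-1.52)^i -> [0.23, -0.35, 0.53, -0.81, 1.23]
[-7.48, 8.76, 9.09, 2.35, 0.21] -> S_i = Random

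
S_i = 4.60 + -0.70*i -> [4.6, 3.9, 3.2, 2.5, 1.8]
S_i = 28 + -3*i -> [28, 25, 22, 19, 16]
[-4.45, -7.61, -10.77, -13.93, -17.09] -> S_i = -4.45 + -3.16*i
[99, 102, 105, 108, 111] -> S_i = 99 + 3*i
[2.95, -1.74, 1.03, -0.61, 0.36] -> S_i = 2.95*(-0.59)^i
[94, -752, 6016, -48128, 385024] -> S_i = 94*-8^i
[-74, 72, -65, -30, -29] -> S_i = Random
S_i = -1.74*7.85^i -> [-1.74, -13.66, -107.22, -841.7, -6607.36]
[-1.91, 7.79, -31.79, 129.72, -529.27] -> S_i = -1.91*(-4.08)^i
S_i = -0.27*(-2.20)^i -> [-0.27, 0.59, -1.31, 2.87, -6.32]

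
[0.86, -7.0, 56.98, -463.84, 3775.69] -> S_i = 0.86*(-8.14)^i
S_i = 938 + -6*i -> [938, 932, 926, 920, 914]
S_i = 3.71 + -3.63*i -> [3.71, 0.08, -3.55, -7.18, -10.81]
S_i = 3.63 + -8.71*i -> [3.63, -5.08, -13.79, -22.5, -31.21]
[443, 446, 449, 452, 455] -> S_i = 443 + 3*i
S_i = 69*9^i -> [69, 621, 5589, 50301, 452709]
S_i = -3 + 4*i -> [-3, 1, 5, 9, 13]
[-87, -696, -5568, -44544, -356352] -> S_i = -87*8^i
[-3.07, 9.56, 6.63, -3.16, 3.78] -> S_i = Random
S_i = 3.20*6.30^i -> [3.2, 20.16, 127.01, 800.15, 5040.95]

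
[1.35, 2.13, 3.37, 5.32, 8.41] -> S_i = 1.35*1.58^i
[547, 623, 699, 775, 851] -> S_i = 547 + 76*i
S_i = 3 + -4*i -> [3, -1, -5, -9, -13]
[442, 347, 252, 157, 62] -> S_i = 442 + -95*i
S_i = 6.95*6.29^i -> [6.95, 43.72, 274.97, 1729.56, 10878.96]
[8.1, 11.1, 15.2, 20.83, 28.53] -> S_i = 8.10*1.37^i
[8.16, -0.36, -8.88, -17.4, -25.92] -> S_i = 8.16 + -8.52*i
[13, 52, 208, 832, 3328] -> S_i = 13*4^i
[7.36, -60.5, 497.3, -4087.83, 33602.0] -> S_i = 7.36*(-8.22)^i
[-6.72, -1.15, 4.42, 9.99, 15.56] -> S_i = -6.72 + 5.57*i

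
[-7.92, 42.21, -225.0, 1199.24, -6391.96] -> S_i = -7.92*(-5.33)^i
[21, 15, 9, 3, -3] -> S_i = 21 + -6*i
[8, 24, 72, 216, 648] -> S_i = 8*3^i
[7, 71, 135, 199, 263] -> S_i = 7 + 64*i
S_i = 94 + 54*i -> [94, 148, 202, 256, 310]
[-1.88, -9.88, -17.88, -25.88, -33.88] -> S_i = -1.88 + -8.00*i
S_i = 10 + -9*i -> [10, 1, -8, -17, -26]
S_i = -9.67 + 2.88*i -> [-9.67, -6.79, -3.91, -1.03, 1.85]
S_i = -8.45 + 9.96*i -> [-8.45, 1.51, 11.47, 21.43, 31.39]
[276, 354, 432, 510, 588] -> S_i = 276 + 78*i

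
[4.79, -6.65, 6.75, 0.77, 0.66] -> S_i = Random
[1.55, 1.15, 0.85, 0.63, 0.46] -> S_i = 1.55*0.74^i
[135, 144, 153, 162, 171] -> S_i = 135 + 9*i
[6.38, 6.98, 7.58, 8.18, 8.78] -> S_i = 6.38 + 0.60*i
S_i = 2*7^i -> [2, 14, 98, 686, 4802]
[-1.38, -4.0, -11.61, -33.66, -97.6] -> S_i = -1.38*2.90^i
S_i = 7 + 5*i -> [7, 12, 17, 22, 27]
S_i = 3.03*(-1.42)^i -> [3.03, -4.3, 6.11, -8.68, 12.32]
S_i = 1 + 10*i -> [1, 11, 21, 31, 41]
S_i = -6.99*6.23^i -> [-6.99, -43.55, -271.3, -1690.21, -10530.02]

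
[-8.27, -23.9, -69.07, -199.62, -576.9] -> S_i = -8.27*2.89^i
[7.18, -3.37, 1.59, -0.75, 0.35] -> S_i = 7.18*(-0.47)^i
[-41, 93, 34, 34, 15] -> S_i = Random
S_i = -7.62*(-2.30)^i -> [-7.62, 17.53, -40.31, 92.71, -213.24]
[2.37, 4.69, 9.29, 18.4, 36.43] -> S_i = 2.37*1.98^i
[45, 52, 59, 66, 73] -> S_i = 45 + 7*i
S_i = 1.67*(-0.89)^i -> [1.67, -1.49, 1.32, -1.18, 1.05]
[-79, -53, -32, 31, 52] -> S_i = Random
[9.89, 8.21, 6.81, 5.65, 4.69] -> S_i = 9.89*0.83^i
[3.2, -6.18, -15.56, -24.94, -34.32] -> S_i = 3.20 + -9.38*i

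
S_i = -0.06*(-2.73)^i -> [-0.06, 0.16, -0.45, 1.22, -3.33]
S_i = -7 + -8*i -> [-7, -15, -23, -31, -39]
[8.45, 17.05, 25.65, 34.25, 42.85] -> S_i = 8.45 + 8.60*i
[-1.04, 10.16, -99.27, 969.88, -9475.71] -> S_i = -1.04*(-9.77)^i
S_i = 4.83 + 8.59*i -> [4.83, 13.42, 22.01, 30.6, 39.19]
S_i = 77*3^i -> [77, 231, 693, 2079, 6237]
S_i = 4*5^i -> [4, 20, 100, 500, 2500]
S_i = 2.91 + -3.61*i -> [2.91, -0.7, -4.31, -7.92, -11.53]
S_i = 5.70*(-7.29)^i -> [5.7, -41.55, 302.92, -2208.3, 16098.48]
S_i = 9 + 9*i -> [9, 18, 27, 36, 45]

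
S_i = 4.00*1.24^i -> [4.0, 4.96, 6.15, 7.63, 9.46]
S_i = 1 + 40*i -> [1, 41, 81, 121, 161]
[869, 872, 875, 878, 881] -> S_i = 869 + 3*i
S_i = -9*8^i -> [-9, -72, -576, -4608, -36864]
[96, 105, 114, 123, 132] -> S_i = 96 + 9*i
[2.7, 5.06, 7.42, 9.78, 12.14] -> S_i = 2.70 + 2.36*i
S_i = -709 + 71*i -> [-709, -638, -567, -496, -425]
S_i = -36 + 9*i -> [-36, -27, -18, -9, 0]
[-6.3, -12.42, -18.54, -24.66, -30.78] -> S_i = -6.30 + -6.12*i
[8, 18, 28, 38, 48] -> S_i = 8 + 10*i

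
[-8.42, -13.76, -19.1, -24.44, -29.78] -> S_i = -8.42 + -5.34*i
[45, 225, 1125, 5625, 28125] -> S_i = 45*5^i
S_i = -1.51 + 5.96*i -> [-1.51, 4.45, 10.41, 16.37, 22.33]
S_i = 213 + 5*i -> [213, 218, 223, 228, 233]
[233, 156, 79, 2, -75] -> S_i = 233 + -77*i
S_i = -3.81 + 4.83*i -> [-3.81, 1.02, 5.85, 10.68, 15.51]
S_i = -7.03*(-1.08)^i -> [-7.03, 7.59, -8.2, 8.86, -9.56]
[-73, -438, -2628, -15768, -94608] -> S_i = -73*6^i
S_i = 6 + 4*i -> [6, 10, 14, 18, 22]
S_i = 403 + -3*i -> [403, 400, 397, 394, 391]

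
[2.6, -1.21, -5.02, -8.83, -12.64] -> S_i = 2.60 + -3.81*i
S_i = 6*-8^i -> [6, -48, 384, -3072, 24576]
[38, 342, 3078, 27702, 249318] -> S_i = 38*9^i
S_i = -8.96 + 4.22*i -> [-8.96, -4.74, -0.52, 3.7, 7.92]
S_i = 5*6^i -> [5, 30, 180, 1080, 6480]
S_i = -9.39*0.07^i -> [-9.39, -0.66, -0.05, -0.0, -0.0]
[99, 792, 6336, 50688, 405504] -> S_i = 99*8^i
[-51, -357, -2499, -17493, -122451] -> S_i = -51*7^i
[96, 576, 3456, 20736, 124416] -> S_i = 96*6^i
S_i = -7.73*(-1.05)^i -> [-7.73, 8.12, -8.52, 8.95, -9.4]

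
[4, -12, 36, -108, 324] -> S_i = 4*-3^i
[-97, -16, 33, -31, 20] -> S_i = Random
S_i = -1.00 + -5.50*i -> [-1.0, -6.5, -12.0, -17.5, -23.0]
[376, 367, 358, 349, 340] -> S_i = 376 + -9*i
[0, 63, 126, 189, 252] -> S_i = 0 + 63*i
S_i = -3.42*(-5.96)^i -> [-3.42, 20.38, -121.48, 724.04, -4315.3]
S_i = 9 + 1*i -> [9, 10, 11, 12, 13]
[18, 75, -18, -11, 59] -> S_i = Random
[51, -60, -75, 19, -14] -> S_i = Random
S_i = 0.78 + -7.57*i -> [0.78, -6.79, -14.36, -21.93, -29.5]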